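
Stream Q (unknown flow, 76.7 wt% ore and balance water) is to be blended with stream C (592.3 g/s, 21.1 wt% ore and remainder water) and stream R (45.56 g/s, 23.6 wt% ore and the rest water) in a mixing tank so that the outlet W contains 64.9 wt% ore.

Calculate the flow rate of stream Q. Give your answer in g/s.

Let Q be the unknown flow. Total out = 637.86 + Q.
ore balance: 135.73 + 0.767·Q = 0.649·(637.86 + Q)
(0.767 − 0.649)·Q = 0.649×637.86 − 135.73 = 278.24
Q = 278.24 / 0.118 = 2358 g/s

2358 g/s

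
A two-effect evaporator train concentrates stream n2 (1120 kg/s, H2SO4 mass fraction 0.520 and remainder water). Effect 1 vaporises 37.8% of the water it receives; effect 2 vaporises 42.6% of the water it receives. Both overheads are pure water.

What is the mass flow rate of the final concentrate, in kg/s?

774.3 kg/s

water in feed = 1120×0.480 = 537.6 kg/s.
After stage 1: water left = (1−0.378)×537.6 = 334.39; stream total = 916.79 kg/s.
After stage 2: water left = (1−0.426)×334.39 = 191.94; final concentrate = 774.34 kg/s.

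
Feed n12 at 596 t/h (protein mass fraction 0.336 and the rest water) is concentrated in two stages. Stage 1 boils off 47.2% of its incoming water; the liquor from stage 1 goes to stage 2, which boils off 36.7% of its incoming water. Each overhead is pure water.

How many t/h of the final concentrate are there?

water in feed = 596×0.664 = 395.74 t/h.
After stage 1: water left = (1−0.472)×395.74 = 208.95; stream total = 409.21 t/h.
After stage 2: water left = (1−0.367)×208.95 = 132.27; final concentrate = 332.52 t/h.

332.5 t/h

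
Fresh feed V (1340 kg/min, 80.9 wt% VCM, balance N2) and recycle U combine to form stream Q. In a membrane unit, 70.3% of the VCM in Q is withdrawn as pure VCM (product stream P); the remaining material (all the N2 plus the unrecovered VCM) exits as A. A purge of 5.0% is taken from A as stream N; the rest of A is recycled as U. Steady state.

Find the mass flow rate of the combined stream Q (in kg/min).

N2 enters only via V and leaves only via the purge: 1340×0.191 = 0.050×(N2 in A), and the membrane unit passes all N2, so N2 in Q = N2 in A = 5118.8 kg/min.
VCM in Q: m_A = 1340×0.809 + (1−0.050)·(1−0.703)·m_A, so m_A = 1084.1/0.7178 = 1510.1 kg/min.
Q = 1510.1 + 5118.8 = 6628.9 kg/min.

6629 kg/min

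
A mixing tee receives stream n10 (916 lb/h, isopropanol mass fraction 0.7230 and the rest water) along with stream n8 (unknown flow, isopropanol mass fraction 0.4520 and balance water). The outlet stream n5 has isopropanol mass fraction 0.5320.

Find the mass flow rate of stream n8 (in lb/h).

Let n8 be the unknown flow. Total out = 916 + n8.
isopropanol balance: 662.27 + 0.452·n8 = 0.532·(916 + n8)
(0.452 − 0.532)·n8 = 0.532×916 − 662.27 = -174.96
n8 = -174.96 / -0.080 = 2186.9 lb/h

2187 lb/h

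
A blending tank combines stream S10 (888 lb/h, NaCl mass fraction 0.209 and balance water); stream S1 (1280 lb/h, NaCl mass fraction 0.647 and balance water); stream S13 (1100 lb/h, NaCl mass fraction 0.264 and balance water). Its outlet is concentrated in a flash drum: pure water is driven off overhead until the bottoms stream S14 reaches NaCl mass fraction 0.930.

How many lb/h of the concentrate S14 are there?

1402 lb/h

NaCl entering = 888×0.209 + 1280×0.647 + 1100×0.264 = 1304.2 lb/h.
All NaCl reports to S14, so S14 = 1304.2/0.930 = 1402.3 lb/h.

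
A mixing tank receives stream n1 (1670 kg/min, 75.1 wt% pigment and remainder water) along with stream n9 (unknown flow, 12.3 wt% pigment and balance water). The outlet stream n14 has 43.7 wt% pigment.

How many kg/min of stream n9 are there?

Let n9 be the unknown flow. Total out = 1670 + n9.
pigment balance: 1254.2 + 0.123·n9 = 0.437·(1670 + n9)
(0.123 − 0.437)·n9 = 0.437×1670 − 1254.2 = -524.38
n9 = -524.38 / -0.314 = 1670 kg/min

1670 kg/min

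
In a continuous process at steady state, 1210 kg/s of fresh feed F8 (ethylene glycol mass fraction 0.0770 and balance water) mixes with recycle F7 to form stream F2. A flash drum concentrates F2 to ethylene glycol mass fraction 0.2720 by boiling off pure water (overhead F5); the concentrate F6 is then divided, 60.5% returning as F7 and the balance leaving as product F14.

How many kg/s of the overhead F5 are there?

867.5 kg/s

Overall ethylene glycol balance (none leaves overhead): ethylene glycol in fresh feed = ethylene glycol in product, i.e. 1210×0.077 = (1−0.605)·F6·0.272.
F6 = 93.17/(0.272×0.395) = 867.18 kg/s.
Recycle F7 = 0.605×867.18 = 524.64 kg/s.
Combined feed F2 = 1210 + 524.64 = 1734.6 kg/s.
Overhead F5 = F2 − F6 = 1734.6 − 867.18 = 867.46 kg/s.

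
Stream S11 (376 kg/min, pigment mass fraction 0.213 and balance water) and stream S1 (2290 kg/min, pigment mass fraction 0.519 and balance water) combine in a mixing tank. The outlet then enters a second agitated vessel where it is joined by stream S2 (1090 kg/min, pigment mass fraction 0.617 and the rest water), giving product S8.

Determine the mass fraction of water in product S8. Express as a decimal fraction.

Overall, product flow = 3756 kg/min.
water in = 376×0.787 + 2290×0.481 + 1090×0.383 = 1814.9 kg/min.
water fraction in S8 = 0.483.

0.483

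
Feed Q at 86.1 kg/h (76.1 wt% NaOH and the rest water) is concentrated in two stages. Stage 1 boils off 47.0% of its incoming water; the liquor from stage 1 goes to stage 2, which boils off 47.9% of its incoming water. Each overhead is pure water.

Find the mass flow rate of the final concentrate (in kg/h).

water in feed = 86.1×0.239 = 20.578 kg/h.
After stage 1: water left = (1−0.470)×20.578 = 10.906; stream total = 76.428 kg/h.
After stage 2: water left = (1−0.479)×10.906 = 5.6822; final concentrate = 71.204 kg/h.

71.2 kg/h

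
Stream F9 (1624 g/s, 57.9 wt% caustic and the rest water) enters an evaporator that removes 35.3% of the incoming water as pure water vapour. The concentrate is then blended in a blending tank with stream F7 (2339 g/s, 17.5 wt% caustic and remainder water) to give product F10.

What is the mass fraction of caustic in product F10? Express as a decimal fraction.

0.3626

Vapour removed = 0.353×0.421×1624 = 241.35 g/s; concentrate = 1382.7 g/s.
caustic reaching the mixer = 940.3 (from concentrate) + 2339×0.175 = 1349.6 g/s.
Product flow = 1382.7 + 2339 = 3721.7 g/s; caustic fraction = 0.3626.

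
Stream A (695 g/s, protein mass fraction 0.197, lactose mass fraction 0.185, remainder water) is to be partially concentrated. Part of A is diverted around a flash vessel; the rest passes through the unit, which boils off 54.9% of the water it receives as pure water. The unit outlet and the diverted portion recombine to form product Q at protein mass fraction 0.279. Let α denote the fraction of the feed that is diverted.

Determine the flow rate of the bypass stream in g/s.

All 695×0.197 = 136.91 g/s of protein reaches Q, so Q = 136.91/0.279 = 490.73 g/s and vapour = 204.27 g/s.
The evaporator receives (1−α)·695 of feed at 0.618 water and removes 0.549 of that water:
0.549×0.618×(1−α)×695 = 204.27
(1−α) = 204.27/235.8 = 0.8663;  α = 0.1337.
Bypass flow = 0.1337×695 = 92.949 g/s.

92.95 g/s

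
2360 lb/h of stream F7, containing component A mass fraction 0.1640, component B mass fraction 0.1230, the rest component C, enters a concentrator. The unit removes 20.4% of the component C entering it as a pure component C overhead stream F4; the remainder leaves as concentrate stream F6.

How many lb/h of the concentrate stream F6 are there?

2017 lb/h

component C entering = 2360×0.713 = 1682.7 lb/h; overhead removed = 0.204×1682.7 = 343.27 lb/h.
Concentrate = 2360 − 343.27 = 2016.7 lb/h.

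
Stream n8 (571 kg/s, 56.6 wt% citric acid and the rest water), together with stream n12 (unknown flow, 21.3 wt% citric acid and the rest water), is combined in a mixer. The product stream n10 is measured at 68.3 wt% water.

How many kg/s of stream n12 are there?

1367 kg/s

Let n12 be the unknown flow. Total out = 571 + n12.
water balance: 247.81 + 0.787·n12 = 0.683·(571 + n12)
(0.787 − 0.683)·n12 = 0.683×571 − 247.81 = 142.18
n12 = 142.18 / 0.104 = 1367.1 kg/s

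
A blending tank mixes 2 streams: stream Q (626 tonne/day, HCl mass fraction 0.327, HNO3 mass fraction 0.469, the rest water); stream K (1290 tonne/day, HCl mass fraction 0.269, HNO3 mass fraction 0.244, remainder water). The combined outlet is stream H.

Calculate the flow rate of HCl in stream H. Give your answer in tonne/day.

551.7 tonne/day

HCl out = HCl in = 626×0.327 + 1290×0.269 = 551.71 tonne/day.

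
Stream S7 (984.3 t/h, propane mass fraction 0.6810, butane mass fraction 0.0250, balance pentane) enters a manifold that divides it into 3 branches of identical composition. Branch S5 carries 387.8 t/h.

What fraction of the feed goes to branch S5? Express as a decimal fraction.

Fraction to S5 = 387.8/984.3 = 0.3940.

0.394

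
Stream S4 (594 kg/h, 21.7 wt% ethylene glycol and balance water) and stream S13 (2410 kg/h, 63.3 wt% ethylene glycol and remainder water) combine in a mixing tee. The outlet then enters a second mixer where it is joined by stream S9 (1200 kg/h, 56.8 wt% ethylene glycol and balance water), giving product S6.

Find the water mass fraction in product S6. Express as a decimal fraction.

Overall, product flow = 4204 kg/h.
water in = 594×0.783 + 2410×0.367 + 1200×0.432 = 1868 kg/h.
water fraction in S6 = 0.4443.

0.4443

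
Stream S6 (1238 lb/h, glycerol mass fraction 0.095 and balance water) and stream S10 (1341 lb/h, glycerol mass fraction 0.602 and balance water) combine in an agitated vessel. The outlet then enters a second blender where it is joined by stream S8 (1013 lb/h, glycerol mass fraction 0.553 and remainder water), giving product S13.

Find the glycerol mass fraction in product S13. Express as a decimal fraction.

0.413

Overall, product flow = 3592 lb/h.
glycerol in = 1238×0.095 + 1341×0.602 + 1013×0.553 = 1485.1 lb/h.
glycerol fraction in S13 = 0.413.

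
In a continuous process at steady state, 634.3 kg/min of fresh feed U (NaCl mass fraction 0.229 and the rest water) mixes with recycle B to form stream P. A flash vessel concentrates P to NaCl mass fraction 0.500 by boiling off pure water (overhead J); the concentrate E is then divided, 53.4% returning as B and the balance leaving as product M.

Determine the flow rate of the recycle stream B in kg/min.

332.9 kg/min

Overall NaCl balance (none leaves overhead): NaCl in fresh feed = NaCl in product, i.e. 634.3×0.229 = (1−0.534)·E·0.500.
E = 145.25/(0.500×0.466) = 623.41 kg/min.
Recycle B = 0.534×623.41 = 332.9 kg/min.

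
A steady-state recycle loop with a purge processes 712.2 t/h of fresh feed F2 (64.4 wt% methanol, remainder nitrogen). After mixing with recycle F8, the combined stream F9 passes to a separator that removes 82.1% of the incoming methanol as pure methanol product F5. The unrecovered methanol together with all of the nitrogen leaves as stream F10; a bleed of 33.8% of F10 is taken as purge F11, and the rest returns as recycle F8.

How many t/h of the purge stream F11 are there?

285 t/h

nitrogen enters only via F2 and leaves only via the purge: 712.2×0.356 = 0.338×(nitrogen in F10), and the separator passes all nitrogen, so nitrogen in F9 = nitrogen in F10 = 750.13 t/h.
methanol in F9: m_A = 712.2×0.644 + (1−0.338)·(1−0.821)·m_A, so m_A = 458.66/0.8815 = 520.31 t/h.
F10 = (1−0.821)×520.31 + 750.13 = 843.26 t/h.
Purge F11 = 0.338×843.26 = 285.02 t/h.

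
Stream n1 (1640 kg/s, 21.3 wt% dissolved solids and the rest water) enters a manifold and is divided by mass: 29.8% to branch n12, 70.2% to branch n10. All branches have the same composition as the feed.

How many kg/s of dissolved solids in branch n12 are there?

Branch n12 total = 0.298×1640 = 488.72 kg/s.
dissolved solids in n12 = 0.213×488.72 = 104.1 kg/s.

104.1 kg/s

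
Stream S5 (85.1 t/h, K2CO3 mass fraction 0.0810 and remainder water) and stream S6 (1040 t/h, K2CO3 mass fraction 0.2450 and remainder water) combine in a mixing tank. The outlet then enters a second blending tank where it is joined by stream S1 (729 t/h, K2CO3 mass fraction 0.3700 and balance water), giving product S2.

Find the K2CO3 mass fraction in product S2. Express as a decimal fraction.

0.2866

Overall, product flow = 1854.1 t/h.
K2CO3 in = 85.1×0.081 + 1040×0.245 + 729×0.370 = 531.42 t/h.
K2CO3 fraction in S2 = 0.2866.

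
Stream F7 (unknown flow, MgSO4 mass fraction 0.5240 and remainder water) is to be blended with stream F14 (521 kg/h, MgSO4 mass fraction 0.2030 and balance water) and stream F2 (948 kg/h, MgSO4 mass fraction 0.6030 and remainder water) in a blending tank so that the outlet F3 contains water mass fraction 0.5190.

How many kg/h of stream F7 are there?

678.7 kg/h

Let F7 be the unknown flow. Total out = 1469 + F7.
water balance: 791.59 + 0.476·F7 = 0.519·(1469 + F7)
(0.476 − 0.519)·F7 = 0.519×1469 − 791.59 = -29.182
F7 = -29.182 / -0.043 = 678.65 kg/h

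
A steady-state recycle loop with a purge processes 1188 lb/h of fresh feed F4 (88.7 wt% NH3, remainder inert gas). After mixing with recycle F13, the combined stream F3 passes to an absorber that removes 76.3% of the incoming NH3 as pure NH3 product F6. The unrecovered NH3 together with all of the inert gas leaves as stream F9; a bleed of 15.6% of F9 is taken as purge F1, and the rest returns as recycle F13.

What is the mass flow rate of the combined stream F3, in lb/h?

inert gas enters only via F4 and leaves only via the purge: 1188×0.113 = 0.156×(inert gas in F9), and the absorber passes all inert gas, so inert gas in F3 = inert gas in F9 = 860.54 lb/h.
NH3 in F3: m_A = 1188×0.887 + (1−0.156)·(1−0.763)·m_A, so m_A = 1053.8/0.8000 = 1317.2 lb/h.
F3 = 1317.2 + 860.54 = 2177.8 lb/h.

2178 lb/h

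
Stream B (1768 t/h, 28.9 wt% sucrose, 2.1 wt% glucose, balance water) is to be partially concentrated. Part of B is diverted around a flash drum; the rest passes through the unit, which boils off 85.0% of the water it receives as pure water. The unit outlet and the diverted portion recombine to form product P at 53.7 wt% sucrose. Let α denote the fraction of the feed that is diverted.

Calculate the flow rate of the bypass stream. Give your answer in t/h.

375.8 t/h

All 1768×0.289 = 510.95 t/h of sucrose reaches P, so P = 510.95/0.537 = 951.49 t/h and vapour = 816.51 t/h.
The evaporator receives (1−α)·1768 of feed at 0.690 water and removes 0.850 of that water:
0.850×0.690×(1−α)×1768 = 816.51
(1−α) = 816.51/1036.9 = 0.7874;  α = 0.2126.
Bypass flow = 0.2126×1768 = 375.83 t/h.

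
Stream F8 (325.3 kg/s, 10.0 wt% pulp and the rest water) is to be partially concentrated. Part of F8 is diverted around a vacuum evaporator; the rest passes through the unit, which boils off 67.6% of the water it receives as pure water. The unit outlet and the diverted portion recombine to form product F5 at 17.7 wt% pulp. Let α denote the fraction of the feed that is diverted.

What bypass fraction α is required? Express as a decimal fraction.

0.285

All 325.3×0.100 = 32.53 kg/s of pulp reaches F5, so F5 = 32.53/0.177 = 183.79 kg/s and vapour = 141.51 kg/s.
The evaporator receives (1−α)·325.3 of feed at 0.900 water and removes 0.676 of that water:
0.676×0.900×(1−α)×325.3 = 141.51
(1−α) = 141.51/197.91 = 0.7150;  α = 0.2850.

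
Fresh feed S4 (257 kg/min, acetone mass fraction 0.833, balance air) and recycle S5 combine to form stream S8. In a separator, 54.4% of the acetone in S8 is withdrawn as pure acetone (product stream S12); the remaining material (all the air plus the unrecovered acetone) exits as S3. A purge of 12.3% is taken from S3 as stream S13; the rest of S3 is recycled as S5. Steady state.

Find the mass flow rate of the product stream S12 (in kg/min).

acetone in S8: m_A = 257×0.833 + (1−0.123)·(1−0.544)·m_A, so m_A = 214.08/0.6001 = 356.75 kg/min.
Product S12 = 0.544×356.75 = 194.07 kg/min.

194.1 kg/min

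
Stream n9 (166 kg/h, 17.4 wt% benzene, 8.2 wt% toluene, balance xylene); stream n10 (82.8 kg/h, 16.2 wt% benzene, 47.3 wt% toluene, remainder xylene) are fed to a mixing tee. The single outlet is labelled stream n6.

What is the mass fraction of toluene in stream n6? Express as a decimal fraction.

Total flow out = 166 + 82.8 = 248.8 kg/h.
toluene in = 166×0.082 + 82.8×0.473 = 52.776 kg/h.
toluene mass fraction in n6 = 52.776/248.8 = 0.212.

0.212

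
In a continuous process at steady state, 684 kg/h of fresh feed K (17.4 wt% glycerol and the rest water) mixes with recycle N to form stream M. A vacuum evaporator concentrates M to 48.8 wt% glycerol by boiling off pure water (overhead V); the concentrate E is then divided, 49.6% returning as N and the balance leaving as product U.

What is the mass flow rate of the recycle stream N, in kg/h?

Overall glycerol balance (none leaves overhead): glycerol in fresh feed = glycerol in product, i.e. 684×0.174 = (1−0.496)·E·0.488.
E = 119.02/(0.488×0.504) = 483.9 kg/h.
Recycle N = 0.496×483.9 = 240.01 kg/h.

240 kg/h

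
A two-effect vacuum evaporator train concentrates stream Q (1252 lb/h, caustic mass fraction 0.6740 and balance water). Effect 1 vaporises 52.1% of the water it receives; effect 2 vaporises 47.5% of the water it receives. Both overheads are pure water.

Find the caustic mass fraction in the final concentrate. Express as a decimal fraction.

water in feed = 1252×0.326 = 408.15 lb/h.
After stage 1: water left = (1−0.521)×408.15 = 195.5; stream total = 1039.4 lb/h.
After stage 2: water left = (1−0.475)×195.5 = 102.64; final concentrate = 946.49 lb/h.
caustic fraction = 843.85/946.49 = 0.8916.

0.8916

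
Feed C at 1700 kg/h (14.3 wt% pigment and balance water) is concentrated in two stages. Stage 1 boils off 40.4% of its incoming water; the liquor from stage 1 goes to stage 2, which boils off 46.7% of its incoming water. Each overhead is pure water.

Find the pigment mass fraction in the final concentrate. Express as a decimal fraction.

0.3444

water in feed = 1700×0.857 = 1456.9 kg/h.
After stage 1: water left = (1−0.404)×1456.9 = 868.31; stream total = 1111.4 kg/h.
After stage 2: water left = (1−0.467)×868.31 = 462.81; final concentrate = 705.91 kg/h.
pigment fraction = 243.1/705.91 = 0.3444.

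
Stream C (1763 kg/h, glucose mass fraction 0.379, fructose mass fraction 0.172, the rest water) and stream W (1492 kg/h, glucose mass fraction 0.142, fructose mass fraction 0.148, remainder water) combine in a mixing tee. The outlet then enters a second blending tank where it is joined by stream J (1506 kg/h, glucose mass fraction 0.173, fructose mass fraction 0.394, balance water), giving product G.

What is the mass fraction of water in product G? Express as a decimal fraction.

0.526

Overall, product flow = 4761 kg/h.
water in = 1763×0.449 + 1492×0.710 + 1506×0.433 = 2503 kg/h.
water fraction in G = 0.526.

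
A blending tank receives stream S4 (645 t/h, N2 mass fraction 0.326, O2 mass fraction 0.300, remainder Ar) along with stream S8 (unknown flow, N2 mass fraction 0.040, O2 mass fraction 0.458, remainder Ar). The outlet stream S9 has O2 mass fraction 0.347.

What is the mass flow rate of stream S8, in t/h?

273.1 t/h

Let S8 be the unknown flow. Total out = 645 + S8.
O2 balance: 193.5 + 0.458·S8 = 0.347·(645 + S8)
(0.458 − 0.347)·S8 = 0.347×645 − 193.5 = 30.315
S8 = 30.315 / 0.111 = 273.11 t/h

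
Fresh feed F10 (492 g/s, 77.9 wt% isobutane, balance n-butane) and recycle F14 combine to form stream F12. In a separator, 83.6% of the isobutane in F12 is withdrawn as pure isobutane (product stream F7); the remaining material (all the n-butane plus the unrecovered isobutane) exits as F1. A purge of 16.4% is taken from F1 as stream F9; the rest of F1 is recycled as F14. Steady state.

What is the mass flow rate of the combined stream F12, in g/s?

1107 g/s

n-butane enters only via F10 and leaves only via the purge: 492×0.221 = 0.164×(n-butane in F1), and the separator passes all n-butane, so n-butane in F12 = n-butane in F1 = 663 g/s.
isobutane in F12: m_A = 492×0.779 + (1−0.164)·(1−0.836)·m_A, so m_A = 383.27/0.8629 = 444.16 g/s.
F12 = 444.16 + 663 = 1107.2 g/s.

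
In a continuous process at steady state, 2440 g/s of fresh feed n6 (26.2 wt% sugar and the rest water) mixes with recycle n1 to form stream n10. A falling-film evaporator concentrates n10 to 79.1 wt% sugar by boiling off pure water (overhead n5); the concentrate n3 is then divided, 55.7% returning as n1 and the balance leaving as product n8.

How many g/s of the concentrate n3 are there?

1824 g/s

Overall sugar balance (none leaves overhead): sugar in fresh feed = sugar in product, i.e. 2440×0.262 = (1−0.557)·n3·0.791.
n3 = 639.28/(0.791×0.443) = 1824.4 g/s.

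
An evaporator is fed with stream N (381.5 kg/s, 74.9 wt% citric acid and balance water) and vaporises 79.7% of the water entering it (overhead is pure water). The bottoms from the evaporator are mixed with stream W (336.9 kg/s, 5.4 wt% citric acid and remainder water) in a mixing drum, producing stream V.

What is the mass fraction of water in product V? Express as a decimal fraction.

0.5266

Vapour removed = 0.797×0.251×381.5 = 76.318 kg/s; concentrate = 305.18 kg/s.
water reaching the mixer = 19.439 (from concentrate) + 336.9×0.946 = 338.15 kg/s.
Product flow = 305.18 + 336.9 = 642.08 kg/s; water fraction = 0.5266.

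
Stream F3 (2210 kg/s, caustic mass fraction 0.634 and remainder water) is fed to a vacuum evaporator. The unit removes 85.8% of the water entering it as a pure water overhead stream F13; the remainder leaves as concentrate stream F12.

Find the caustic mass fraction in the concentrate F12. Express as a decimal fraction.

0.924

caustic is not removed: 2210×0.634 = 1401.1 kg/s of caustic enters F12.
water entering = 2210×0.366 = 808.86 kg/s; overhead removed = 0.858×808.86 = 694 kg/s.
Concentrate = 2210 − 694 = 1516 kg/s.
Mass fraction = 1401.1/1516 = 0.924.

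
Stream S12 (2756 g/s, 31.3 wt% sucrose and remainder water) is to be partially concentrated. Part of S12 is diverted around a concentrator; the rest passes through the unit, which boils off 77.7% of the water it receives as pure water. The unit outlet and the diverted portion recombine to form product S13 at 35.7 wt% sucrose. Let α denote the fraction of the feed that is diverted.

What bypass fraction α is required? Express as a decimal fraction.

All 2756×0.313 = 862.63 g/s of sucrose reaches S13, so S13 = 862.63/0.357 = 2416.3 g/s and vapour = 339.68 g/s.
The evaporator receives (1−α)·2756 of feed at 0.687 water and removes 0.777 of that water:
0.777×0.687×(1−α)×2756 = 339.68
(1−α) = 339.68/1471.2 = 0.2309;  α = 0.7691.

0.769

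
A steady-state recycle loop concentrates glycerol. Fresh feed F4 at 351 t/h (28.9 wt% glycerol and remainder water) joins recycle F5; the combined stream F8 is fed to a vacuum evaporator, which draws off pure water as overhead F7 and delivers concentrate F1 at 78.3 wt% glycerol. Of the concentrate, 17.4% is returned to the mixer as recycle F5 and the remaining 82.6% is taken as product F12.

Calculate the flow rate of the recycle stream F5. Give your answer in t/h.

27.29 t/h

Overall glycerol balance (none leaves overhead): glycerol in fresh feed = glycerol in product, i.e. 351×0.289 = (1−0.174)·F1·0.783.
F1 = 101.44/(0.783×0.826) = 156.84 t/h.
Recycle F5 = 0.174×156.84 = 27.291 t/h.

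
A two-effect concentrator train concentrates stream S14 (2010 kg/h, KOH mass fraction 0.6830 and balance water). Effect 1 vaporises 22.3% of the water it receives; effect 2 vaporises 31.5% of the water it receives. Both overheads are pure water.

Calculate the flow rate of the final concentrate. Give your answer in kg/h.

water in feed = 2010×0.317 = 637.17 kg/h.
After stage 1: water left = (1−0.223)×637.17 = 495.08; stream total = 1867.9 kg/h.
After stage 2: water left = (1−0.315)×495.08 = 339.13; final concentrate = 1712 kg/h.

1712 kg/h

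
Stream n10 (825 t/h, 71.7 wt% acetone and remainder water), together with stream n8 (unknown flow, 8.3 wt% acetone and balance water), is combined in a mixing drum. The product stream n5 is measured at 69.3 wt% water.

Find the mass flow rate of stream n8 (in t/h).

1510 t/h

Let n8 be the unknown flow. Total out = 825 + n8.
water balance: 233.47 + 0.917·n8 = 0.693·(825 + n8)
(0.917 − 0.693)·n8 = 0.693×825 − 233.47 = 338.25
n8 = 338.25 / 0.224 = 1510 t/h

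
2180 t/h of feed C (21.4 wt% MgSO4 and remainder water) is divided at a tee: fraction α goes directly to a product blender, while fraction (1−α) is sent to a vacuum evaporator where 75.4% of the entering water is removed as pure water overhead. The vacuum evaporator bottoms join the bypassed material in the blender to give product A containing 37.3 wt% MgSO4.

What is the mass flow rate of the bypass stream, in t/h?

612 t/h

All 2180×0.214 = 466.52 t/h of MgSO4 reaches A, so A = 466.52/0.373 = 1250.7 t/h and vapour = 929.28 t/h.
The evaporator receives (1−α)·2180 of feed at 0.786 water and removes 0.754 of that water:
0.754×0.786×(1−α)×2180 = 929.28
(1−α) = 929.28/1292 = 0.7193;  α = 0.2807.
Bypass flow = 0.2807×2180 = 611.98 t/h.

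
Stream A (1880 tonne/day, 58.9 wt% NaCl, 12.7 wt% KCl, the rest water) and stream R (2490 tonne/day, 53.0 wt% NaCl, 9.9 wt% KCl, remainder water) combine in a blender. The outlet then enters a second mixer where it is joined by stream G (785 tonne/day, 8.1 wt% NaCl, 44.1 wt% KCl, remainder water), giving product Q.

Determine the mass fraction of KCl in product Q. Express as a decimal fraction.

0.161

Overall, product flow = 5155 tonne/day.
KCl in = 1880×0.127 + 2490×0.099 + 785×0.441 = 831.46 tonne/day.
KCl fraction in Q = 0.161.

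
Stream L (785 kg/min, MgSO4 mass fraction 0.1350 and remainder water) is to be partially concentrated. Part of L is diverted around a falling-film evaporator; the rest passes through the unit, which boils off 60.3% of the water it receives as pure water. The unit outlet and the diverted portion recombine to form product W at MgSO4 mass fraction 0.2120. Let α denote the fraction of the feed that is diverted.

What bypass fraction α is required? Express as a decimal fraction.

0.304

All 785×0.135 = 105.98 kg/min of MgSO4 reaches W, so W = 105.98/0.212 = 499.88 kg/min and vapour = 285.12 kg/min.
The evaporator receives (1−α)·785 of feed at 0.865 water and removes 0.603 of that water:
0.603×0.865×(1−α)×785 = 285.12
(1−α) = 285.12/409.45 = 0.6963;  α = 0.3037.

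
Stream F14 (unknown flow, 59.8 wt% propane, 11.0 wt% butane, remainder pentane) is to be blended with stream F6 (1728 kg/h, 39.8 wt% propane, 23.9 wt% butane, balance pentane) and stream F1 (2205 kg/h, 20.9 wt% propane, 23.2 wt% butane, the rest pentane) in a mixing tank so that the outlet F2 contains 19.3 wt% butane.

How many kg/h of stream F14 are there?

1994 kg/h

Let F14 be the unknown flow. Total out = 3933 + F14.
butane balance: 924.55 + 0.110·F14 = 0.193·(3933 + F14)
(0.110 − 0.193)·F14 = 0.193×3933 − 924.55 = -165.48
F14 = -165.48 / -0.083 = 1993.8 kg/h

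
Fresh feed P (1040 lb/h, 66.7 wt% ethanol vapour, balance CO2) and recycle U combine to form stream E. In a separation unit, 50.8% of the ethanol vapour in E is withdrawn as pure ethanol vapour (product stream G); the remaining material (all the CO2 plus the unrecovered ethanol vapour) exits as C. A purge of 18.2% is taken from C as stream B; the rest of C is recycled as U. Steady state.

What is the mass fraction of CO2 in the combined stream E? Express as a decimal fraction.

0.621

CO2 enters only via P and leaves only via the purge: 1040×0.333 = 0.182×(CO2 in C), and the separation unit passes all CO2, so CO2 in E = CO2 in C = 1902.9 lb/h.
ethanol vapour in E: m_A = 1040×0.667 + (1−0.182)·(1−0.508)·m_A, so m_A = 693.68/0.5975 = 1160.9 lb/h.
E = 1160.9 + 1902.9 = 3063.7 lb/h.
CO2 fraction in E = 1902.9/3063.7 = 0.621.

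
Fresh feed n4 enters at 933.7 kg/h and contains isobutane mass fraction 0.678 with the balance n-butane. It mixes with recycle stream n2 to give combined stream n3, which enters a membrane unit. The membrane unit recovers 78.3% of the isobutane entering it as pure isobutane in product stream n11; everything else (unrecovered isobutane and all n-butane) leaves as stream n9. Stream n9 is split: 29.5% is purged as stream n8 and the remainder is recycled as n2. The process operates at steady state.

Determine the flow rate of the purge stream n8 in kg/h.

348.5 kg/h

n-butane enters only via n4 and leaves only via the purge: 933.7×0.322 = 0.295×(n-butane in n9), and the membrane unit passes all n-butane, so n-butane in n3 = n-butane in n9 = 1019.2 kg/h.
isobutane in n3: m_A = 933.7×0.678 + (1−0.295)·(1−0.783)·m_A, so m_A = 633.05/0.8470 = 747.39 kg/h.
n9 = (1−0.783)×747.39 + 1019.2 = 1181.3 kg/h.
Purge n8 = 0.295×1181.3 = 348.5 kg/h.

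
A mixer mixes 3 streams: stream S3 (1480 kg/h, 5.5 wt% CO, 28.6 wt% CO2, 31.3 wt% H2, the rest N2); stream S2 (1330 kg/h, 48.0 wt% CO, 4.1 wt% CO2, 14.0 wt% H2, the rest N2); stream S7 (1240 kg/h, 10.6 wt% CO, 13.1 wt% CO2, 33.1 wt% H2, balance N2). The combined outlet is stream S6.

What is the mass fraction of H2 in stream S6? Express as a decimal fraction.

0.262

Total flow out = 1480 + 1330 + 1240 = 4050 kg/h.
H2 in = 1480×0.313 + 1330×0.140 + 1240×0.331 = 1059.9 kg/h.
H2 mass fraction in S6 = 1059.9/4050 = 0.262.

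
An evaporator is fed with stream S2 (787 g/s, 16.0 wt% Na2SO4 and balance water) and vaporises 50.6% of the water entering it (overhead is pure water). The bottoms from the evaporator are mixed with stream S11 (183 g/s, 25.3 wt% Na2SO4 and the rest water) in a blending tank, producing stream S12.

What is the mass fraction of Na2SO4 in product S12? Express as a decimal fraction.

0.271

Vapour removed = 0.506×0.840×787 = 334.51 g/s; concentrate = 452.49 g/s.
Na2SO4 reaching the mixer = 125.92 (from concentrate) + 183×0.253 = 172.22 g/s.
Product flow = 452.49 + 183 = 635.49 g/s; Na2SO4 fraction = 0.271.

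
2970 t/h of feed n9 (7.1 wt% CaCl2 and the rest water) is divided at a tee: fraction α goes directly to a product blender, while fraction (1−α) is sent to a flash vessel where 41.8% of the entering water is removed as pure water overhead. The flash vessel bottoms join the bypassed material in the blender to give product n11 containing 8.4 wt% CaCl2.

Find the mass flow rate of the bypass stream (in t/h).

1786 t/h

All 2970×0.071 = 210.87 t/h of CaCl2 reaches n11, so n11 = 210.87/0.084 = 2510.4 t/h and vapour = 459.64 t/h.
The evaporator receives (1−α)·2970 of feed at 0.929 water and removes 0.418 of that water:
0.418×0.929×(1−α)×2970 = 459.64
(1−α) = 459.64/1153.3 = 0.3985;  α = 0.6015.
Bypass flow = 0.6015×2970 = 1786.3 t/h.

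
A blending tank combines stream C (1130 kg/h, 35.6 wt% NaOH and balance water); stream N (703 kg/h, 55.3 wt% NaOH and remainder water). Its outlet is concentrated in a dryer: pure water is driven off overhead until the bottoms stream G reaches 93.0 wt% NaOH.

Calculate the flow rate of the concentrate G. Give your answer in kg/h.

850.6 kg/h

NaOH entering = 1130×0.356 + 703×0.553 = 791.04 kg/h.
All NaOH reports to G, so G = 791.04/0.930 = 850.58 kg/h.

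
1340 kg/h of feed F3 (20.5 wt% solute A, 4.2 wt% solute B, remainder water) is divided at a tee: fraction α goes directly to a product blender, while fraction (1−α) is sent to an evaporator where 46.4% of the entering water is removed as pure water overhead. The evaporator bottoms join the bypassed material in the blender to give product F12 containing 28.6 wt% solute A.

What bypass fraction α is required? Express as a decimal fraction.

0.189

All 1340×0.205 = 274.7 kg/h of solute A reaches F12, so F12 = 274.7/0.286 = 960.49 kg/h and vapour = 379.51 kg/h.
The evaporator receives (1−α)·1340 of feed at 0.753 water and removes 0.464 of that water:
0.464×0.753×(1−α)×1340 = 379.51
(1−α) = 379.51/468.19 = 0.8106;  α = 0.1894.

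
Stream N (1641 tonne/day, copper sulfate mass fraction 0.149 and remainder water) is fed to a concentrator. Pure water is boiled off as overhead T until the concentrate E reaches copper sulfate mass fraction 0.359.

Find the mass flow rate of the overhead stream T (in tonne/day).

959.9 tonne/day

copper sulfate is conserved: 1641×0.149 = 244.51 tonne/day all reports to the concentrate.
Concentrate = 244.51/(target fraction) = 681.08 tonne/day.
Overhead = 1641 − 681.08 = 959.92 tonne/day.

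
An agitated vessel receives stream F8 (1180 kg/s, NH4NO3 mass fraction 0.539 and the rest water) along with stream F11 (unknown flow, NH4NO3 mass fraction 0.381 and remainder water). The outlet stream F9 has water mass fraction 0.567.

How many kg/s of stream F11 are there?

Let F11 be the unknown flow. Total out = 1180 + F11.
water balance: 543.98 + 0.619·F11 = 0.567·(1180 + F11)
(0.619 − 0.567)·F11 = 0.567×1180 − 543.98 = 125.08
F11 = 125.08 / 0.052 = 2405.4 kg/s

2405 kg/s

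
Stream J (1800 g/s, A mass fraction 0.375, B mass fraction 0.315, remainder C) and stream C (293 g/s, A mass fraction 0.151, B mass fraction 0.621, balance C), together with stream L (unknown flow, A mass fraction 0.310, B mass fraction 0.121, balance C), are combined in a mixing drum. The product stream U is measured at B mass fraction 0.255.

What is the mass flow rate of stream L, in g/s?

1606 g/s

Let L be the unknown flow. Total out = 2093 + L.
B balance: 748.95 + 0.121·L = 0.255·(2093 + L)
(0.121 − 0.255)·L = 0.255×2093 − 748.95 = -215.24
L = -215.24 / -0.134 = 1606.3 g/s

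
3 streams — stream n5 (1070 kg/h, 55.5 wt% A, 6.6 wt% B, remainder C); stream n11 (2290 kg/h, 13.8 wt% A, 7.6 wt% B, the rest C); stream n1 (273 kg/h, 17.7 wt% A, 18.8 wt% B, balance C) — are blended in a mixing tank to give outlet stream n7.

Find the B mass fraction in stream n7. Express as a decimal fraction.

0.0815

Total flow out = 1070 + 2290 + 273 = 3633 kg/h.
B in = 1070×0.066 + 2290×0.076 + 273×0.188 = 295.98 kg/h.
B mass fraction in n7 = 295.98/3633 = 0.0815.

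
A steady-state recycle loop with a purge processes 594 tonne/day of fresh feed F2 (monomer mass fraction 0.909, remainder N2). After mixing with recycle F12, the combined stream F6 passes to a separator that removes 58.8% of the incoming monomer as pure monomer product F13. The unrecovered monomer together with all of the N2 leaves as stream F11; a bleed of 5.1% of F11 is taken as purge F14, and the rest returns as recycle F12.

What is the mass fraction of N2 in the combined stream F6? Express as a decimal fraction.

0.545

N2 enters only via F2 and leaves only via the purge: 594×0.091 = 0.051×(N2 in F11), and the separator passes all N2, so N2 in F6 = N2 in F11 = 1059.9 tonne/day.
monomer in F6: m_A = 594×0.909 + (1−0.051)·(1−0.588)·m_A, so m_A = 539.95/0.6090 = 886.59 tonne/day.
F6 = 886.59 + 1059.9 = 1946.5 tonne/day.
N2 fraction in F6 = 1059.9/1946.5 = 0.545.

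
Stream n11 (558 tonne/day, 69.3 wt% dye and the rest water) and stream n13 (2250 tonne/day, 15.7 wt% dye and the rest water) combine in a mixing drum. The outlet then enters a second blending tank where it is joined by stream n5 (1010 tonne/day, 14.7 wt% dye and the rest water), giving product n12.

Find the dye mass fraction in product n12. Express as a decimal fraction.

0.233

Overall, product flow = 3818 tonne/day.
dye in = 558×0.693 + 2250×0.157 + 1010×0.147 = 888.41 tonne/day.
dye fraction in n12 = 0.233.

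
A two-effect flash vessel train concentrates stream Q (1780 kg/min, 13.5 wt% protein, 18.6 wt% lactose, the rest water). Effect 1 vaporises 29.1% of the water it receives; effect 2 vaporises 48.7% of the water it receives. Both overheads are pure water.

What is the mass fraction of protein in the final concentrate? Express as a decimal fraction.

0.238

water in feed = 1780×0.679 = 1208.6 kg/min.
After stage 1: water left = (1−0.291)×1208.6 = 856.91; stream total = 1428.3 kg/min.
After stage 2: water left = (1−0.487)×856.91 = 439.6; final concentrate = 1011 kg/min.
protein fraction = 240.3/1011 = 0.238.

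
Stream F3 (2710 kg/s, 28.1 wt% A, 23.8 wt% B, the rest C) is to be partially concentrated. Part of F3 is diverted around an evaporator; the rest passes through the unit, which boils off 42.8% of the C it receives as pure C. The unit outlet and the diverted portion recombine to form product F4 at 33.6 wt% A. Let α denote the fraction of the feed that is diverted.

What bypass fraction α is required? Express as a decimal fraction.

0.205

All 2710×0.281 = 761.51 kg/s of A reaches F4, so F4 = 761.51/0.336 = 2266.4 kg/s and vapour = 443.6 kg/s.
The evaporator receives (1−α)·2710 of feed at 0.481 C and removes 0.428 of that C:
0.428×0.481×(1−α)×2710 = 443.6
(1−α) = 443.6/557.9 = 0.7951;  α = 0.2049.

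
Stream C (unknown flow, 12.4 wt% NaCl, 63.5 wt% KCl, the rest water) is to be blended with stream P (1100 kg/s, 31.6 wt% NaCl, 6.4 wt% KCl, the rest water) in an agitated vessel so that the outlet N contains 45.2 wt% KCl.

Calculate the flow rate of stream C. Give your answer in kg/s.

Let C be the unknown flow. Total out = 1100 + C.
KCl balance: 70.4 + 0.635·C = 0.452·(1100 + C)
(0.635 − 0.452)·C = 0.452×1100 − 70.4 = 426.8
C = 426.8 / 0.183 = 2332.2 kg/s

2332 kg/s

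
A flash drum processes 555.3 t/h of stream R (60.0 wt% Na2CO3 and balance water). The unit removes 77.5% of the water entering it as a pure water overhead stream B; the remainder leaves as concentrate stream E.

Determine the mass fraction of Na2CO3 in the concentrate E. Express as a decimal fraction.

0.870

Na2CO3 is not removed: 555.3×0.600 = 333.18 t/h of Na2CO3 enters E.
water entering = 555.3×0.400 = 222.12 t/h; overhead removed = 0.775×222.12 = 172.14 t/h.
Concentrate = 555.3 − 172.14 = 383.16 t/h.
Mass fraction = 333.18/383.16 = 0.870.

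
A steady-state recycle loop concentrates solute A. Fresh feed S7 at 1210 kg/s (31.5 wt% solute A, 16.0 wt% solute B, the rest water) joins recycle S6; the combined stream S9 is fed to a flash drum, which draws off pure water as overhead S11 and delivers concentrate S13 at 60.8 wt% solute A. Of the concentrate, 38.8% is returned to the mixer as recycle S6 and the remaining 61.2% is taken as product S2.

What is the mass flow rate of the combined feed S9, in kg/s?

1607 kg/s

Overall solute A balance (none leaves overhead): solute A in fresh feed = solute A in product, i.e. 1210×0.315 = (1−0.388)·S13·0.608.
S13 = 381.15/(0.608×0.612) = 1024.3 kg/s.
Recycle S6 = 0.388×1024.3 = 397.44 kg/s.
Combined feed S9 = 1210 + 397.44 = 1607.4 kg/s.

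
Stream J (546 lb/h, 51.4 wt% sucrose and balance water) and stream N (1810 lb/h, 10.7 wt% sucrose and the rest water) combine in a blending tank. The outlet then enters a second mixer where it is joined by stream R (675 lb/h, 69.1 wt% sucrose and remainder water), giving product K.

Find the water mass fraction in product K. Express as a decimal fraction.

Overall, product flow = 3031 lb/h.
water in = 546×0.486 + 1810×0.893 + 675×0.309 = 2090.3 lb/h.
water fraction in K = 0.690.

0.690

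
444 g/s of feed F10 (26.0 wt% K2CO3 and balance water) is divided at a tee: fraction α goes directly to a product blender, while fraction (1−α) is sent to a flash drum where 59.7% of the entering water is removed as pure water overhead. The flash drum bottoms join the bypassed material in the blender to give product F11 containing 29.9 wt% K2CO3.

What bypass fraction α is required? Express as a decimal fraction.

All 444×0.260 = 115.44 g/s of K2CO3 reaches F11, so F11 = 115.44/0.299 = 386.09 g/s and vapour = 57.913 g/s.
The evaporator receives (1−α)·444 of feed at 0.740 water and removes 0.597 of that water:
0.597×0.740×(1−α)×444 = 57.913
(1−α) = 57.913/196.15 = 0.2952;  α = 0.7048.

0.705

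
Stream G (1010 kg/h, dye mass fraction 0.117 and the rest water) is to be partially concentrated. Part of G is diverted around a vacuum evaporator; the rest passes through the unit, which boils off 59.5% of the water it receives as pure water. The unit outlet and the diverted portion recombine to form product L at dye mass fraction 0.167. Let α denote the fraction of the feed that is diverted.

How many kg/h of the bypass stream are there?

434.4 kg/h

All 1010×0.117 = 118.17 kg/h of dye reaches L, so L = 118.17/0.167 = 707.6 kg/h and vapour = 302.4 kg/h.
The evaporator receives (1−α)·1010 of feed at 0.883 water and removes 0.595 of that water:
0.595×0.883×(1−α)×1010 = 302.4
(1−α) = 302.4/530.64 = 0.5699;  α = 0.4301.
Bypass flow = 0.4301×1010 = 434.43 kg/h.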